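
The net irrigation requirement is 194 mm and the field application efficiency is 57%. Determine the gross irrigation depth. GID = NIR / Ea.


Ea = 57% = 0.57
GID = NIR / Ea = 194 / 0.57 = 340.3509 mm

340.3509 mm


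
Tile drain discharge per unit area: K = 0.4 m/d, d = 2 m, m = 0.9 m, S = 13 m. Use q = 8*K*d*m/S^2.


q = 8*K*d*m/S^2
q = 8*0.4*2*0.9/13^2
q = 5.7600 / 169

0.0341 m/d


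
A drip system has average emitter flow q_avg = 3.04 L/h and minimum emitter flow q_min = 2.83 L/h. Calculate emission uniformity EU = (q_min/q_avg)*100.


EU = (q_min/q_avg)*100 = (2.83/3.04)*100 = 93.0921%

93.0921 %


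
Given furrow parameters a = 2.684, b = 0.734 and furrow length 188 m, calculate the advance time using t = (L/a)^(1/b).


t = (L/a)^(1/b)
t = (188/2.684)^(1/0.734)
t = 70.044709^(1/0.734)

326.6896 min


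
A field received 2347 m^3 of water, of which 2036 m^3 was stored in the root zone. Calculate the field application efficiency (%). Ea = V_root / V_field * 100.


Ea = V_root / V_field * 100 = 2036 / 2347 * 100 = 86.7490%

86.7490 %


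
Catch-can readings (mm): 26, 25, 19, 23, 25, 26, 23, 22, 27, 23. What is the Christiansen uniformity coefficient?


mean = 23.900000 mm
MAD = 1.900000 mm
CU = (1 - 1.900000/23.900000)*100

92.0502 %


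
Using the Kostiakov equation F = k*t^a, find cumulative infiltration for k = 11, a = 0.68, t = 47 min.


F = k * t^a = 11 * 47^0.68
F = 11 * 13.709656

150.8062 mm


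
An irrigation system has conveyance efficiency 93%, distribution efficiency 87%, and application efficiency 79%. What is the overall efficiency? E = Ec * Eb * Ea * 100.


Ec = 0.93, Eb = 0.87, Ea = 0.79
E = 0.93 * 0.87 * 0.79 * 100 = 63.9189%

63.9189 %


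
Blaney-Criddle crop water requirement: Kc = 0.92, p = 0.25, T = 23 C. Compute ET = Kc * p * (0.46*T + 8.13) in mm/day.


ET = Kc * p * (0.46*T + 8.13)
ET = 0.92 * 0.25 * (0.46*23 + 8.13)
ET = 0.92 * 0.25 * 18.7100

4.3033 mm/day


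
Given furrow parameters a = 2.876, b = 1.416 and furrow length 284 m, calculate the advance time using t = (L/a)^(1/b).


t = (L/a)^(1/b)
t = (284/2.876)^(1/1.416)
t = 98.748261^(1/1.416)

25.6192 min


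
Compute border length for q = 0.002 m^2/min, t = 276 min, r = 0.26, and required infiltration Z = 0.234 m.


L = q*t/((1+r)*Z)
L = 0.002*276/((1+0.26)*0.234)
L = 0.552/0.29484

1.8722 m


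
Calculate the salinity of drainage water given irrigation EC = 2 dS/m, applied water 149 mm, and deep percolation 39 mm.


EC_dw = EC_iw * D_iw / D_dw
EC_dw = 2 * 149 / 39
EC_dw = 298 / 39

7.6410 dS/m


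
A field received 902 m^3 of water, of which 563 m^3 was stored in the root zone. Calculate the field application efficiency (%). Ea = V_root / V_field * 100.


Ea = V_root / V_field * 100 = 563 / 902 * 100 = 62.4169%

62.4169 %


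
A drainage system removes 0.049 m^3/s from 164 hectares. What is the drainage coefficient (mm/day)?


DC = Q * 86400 / (A * 10000) * 1000
DC = 0.049 * 86400 / (164 * 10000) * 1000
DC = 4233600.0000 / 1640000

2.5815 mm/day


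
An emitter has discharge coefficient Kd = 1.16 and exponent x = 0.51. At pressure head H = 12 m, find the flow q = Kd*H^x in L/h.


q = Kd * H^x = 1.16 * 12^0.51 = 1.16 * 3.551260

4.1195 L/h


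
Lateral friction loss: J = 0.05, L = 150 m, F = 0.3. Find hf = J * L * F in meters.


hf = J * L * F = 0.05 * 150 * 0.3 = 2.2500 m

2.2500 m


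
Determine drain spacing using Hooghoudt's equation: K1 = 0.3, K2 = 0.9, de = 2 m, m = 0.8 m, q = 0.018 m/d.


S^2 = 8*K2*de*m/q + 4*K1*m^2/q
S^2 = 8*0.9*2*0.8/0.018 + 4*0.3*0.8^2/0.018
S = sqrt(682.6667)

26.1279 m


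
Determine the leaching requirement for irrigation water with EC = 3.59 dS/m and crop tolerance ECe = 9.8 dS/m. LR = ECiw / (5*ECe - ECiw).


LR = ECiw / (5*ECe - ECiw)
LR = 3.59 / (5*9.8 - 3.59)
LR = 3.59 / 45.4100

0.0791


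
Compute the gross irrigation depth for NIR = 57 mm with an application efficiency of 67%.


Ea = 67% = 0.67
GID = NIR / Ea = 57 / 0.67 = 85.0746 mm

85.0746 mm


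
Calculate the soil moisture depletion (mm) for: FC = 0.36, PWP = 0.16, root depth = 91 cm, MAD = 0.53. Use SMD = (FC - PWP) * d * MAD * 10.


SMD = (FC - PWP) * d * MAD * 10
SMD = (0.36 - 0.16) * 91 * 0.53 * 10
SMD = 0.2000 * 91 * 0.53 * 10

96.4600 mm


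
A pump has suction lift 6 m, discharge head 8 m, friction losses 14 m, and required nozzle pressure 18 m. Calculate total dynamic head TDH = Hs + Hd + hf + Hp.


TDH = Hs + Hd + hf + Hp = 6 + 8 + 14 + 18 = 46

46 m


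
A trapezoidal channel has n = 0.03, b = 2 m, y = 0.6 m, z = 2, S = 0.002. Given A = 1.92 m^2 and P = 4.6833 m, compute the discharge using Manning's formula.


R = A/P = 1.92/4.6833 = 0.409967
Q = (1/0.03) * 1.92 * 0.409967^(2/3) * 0.002^0.5

1.5795 m^3/s


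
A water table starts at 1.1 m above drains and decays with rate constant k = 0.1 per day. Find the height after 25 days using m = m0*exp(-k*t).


m = m0 * exp(-k*t)
m = 1.1 * exp(-0.1 * 25)
m = 1.1 * exp(-2.5000)

0.0903 m


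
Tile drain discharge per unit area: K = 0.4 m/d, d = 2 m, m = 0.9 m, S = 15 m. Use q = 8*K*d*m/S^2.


q = 8*K*d*m/S^2
q = 8*0.4*2*0.9/15^2
q = 5.7600 / 225

0.0256 m/d


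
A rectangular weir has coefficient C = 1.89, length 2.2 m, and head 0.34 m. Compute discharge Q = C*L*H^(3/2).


Q = C * L * H^(3/2) = 1.89 * 2.2 * 0.34^1.5 = 1.89 * 2.2 * 0.198252

0.8243 m^3/s


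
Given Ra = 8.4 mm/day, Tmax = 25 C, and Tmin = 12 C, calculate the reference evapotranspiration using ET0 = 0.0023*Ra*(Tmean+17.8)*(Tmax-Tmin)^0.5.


Tmean = (Tmax + Tmin)/2 = (25 + 12)/2 = 18.5
ET0 = 0.0023 * 8.4 * (18.5 + 17.8) * sqrt(25 - 12)
ET0 = 0.0023 * 8.4 * 36.3 * 3.605551

2.5286 mm/day


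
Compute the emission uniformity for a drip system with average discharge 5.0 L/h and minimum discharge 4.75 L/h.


EU = (q_min/q_avg)*100 = (4.75/5.0)*100 = 95.0000%

95.0000 %


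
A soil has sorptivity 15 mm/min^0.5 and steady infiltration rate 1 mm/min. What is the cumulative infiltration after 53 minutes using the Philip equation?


F = S*sqrt(t) + A*t
F = 15*sqrt(53) + 1*53
F = 15*7.280110 + 53

162.2017 mm


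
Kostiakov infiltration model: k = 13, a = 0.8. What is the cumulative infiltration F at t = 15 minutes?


F = k * t^a = 13 * 15^0.8
F = 13 * 8.727161

113.4531 mm


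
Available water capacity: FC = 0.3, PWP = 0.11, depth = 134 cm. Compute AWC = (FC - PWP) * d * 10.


AWC = (FC - PWP) * d * 10
AWC = (0.3 - 0.11) * 134 * 10
AWC = 0.1900 * 134 * 10

254.6000 mm


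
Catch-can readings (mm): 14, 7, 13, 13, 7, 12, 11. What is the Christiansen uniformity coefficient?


mean = 11.000000 mm
MAD = 2.285714 mm
CU = (1 - 2.285714/11.000000)*100

79.2208 %


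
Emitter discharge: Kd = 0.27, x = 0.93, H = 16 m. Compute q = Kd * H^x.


q = Kd * H^x = 0.27 * 16^0.93 = 0.27 * 13.177456

3.5579 L/h


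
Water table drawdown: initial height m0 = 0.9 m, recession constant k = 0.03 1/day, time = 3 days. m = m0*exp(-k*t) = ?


m = m0 * exp(-k*t)
m = 0.9 * exp(-0.03 * 3)
m = 0.9 * exp(-0.0900)

0.8225 m


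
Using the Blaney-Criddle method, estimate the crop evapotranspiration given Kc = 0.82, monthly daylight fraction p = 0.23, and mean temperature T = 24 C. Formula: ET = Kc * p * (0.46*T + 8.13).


ET = Kc * p * (0.46*T + 8.13)
ET = 0.82 * 0.23 * (0.46*24 + 8.13)
ET = 0.82 * 0.23 * 19.1700

3.6155 mm/day


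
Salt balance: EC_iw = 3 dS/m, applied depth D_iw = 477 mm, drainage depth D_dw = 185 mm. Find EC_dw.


EC_dw = EC_iw * D_iw / D_dw
EC_dw = 3 * 477 / 185
EC_dw = 1431 / 185

7.7351 dS/m


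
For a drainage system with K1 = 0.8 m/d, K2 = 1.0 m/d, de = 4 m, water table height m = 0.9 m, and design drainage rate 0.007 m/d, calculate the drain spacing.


S^2 = 8*K2*de*m/q + 4*K1*m^2/q
S^2 = 8*1.0*4*0.9/0.007 + 4*0.8*0.9^2/0.007
S = sqrt(4484.5714)

66.9669 m


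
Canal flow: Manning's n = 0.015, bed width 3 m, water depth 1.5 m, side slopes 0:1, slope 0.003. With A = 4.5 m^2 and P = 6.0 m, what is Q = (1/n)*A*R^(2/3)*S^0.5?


R = A/P = 4.5/6.0 = 0.750000
Q = (1/0.015) * 4.5 * 0.750000^(2/3) * 0.003^0.5

13.5641 m^3/s


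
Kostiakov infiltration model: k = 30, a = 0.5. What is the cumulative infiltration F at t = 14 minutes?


F = k * t^a = 30 * 14^0.5
F = 30 * 3.741657

112.2497 mm


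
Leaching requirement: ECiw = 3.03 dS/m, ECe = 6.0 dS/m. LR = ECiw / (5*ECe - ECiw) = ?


LR = ECiw / (5*ECe - ECiw)
LR = 3.03 / (5*6.0 - 3.03)
LR = 3.03 / 26.9700

0.1123


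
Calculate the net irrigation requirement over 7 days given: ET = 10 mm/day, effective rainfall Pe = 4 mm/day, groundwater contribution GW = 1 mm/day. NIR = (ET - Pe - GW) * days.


Daily deficit = ET - Pe - GW = 10 - 4 - 1 = 5 mm/day
NIR = 5 * 7 = 35 mm

35.0000 mm


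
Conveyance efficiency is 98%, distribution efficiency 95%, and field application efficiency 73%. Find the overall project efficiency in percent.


Ec = 0.98, Eb = 0.95, Ea = 0.73
E = 0.98 * 0.95 * 0.73 * 100 = 67.9630%

67.9630 %


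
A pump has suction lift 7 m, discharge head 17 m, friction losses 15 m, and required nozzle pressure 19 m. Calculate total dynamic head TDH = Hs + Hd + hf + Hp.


TDH = Hs + Hd + hf + Hp = 7 + 17 + 15 + 19 = 58

58 m


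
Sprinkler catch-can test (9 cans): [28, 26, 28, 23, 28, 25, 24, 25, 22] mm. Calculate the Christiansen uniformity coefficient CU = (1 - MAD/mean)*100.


mean = 25.444444 mm
MAD = 1.827160 mm
CU = (1 - 1.827160/25.444444)*100

92.8190 %


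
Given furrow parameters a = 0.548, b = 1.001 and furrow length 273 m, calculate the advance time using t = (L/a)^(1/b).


t = (L/a)^(1/b)
t = (273/0.548)^(1/1.001)
t = 498.175182^(1/1.001)

495.0937 min


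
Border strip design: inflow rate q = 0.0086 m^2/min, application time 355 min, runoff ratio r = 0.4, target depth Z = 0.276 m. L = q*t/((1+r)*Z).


L = q*t/((1+r)*Z)
L = 0.0086*355/((1+0.4)*0.276)
L = 3.053/0.3864

7.9011 m


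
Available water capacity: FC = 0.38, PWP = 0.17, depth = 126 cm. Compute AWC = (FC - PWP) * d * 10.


AWC = (FC - PWP) * d * 10
AWC = (0.38 - 0.17) * 126 * 10
AWC = 0.2100 * 126 * 10

264.6000 mm


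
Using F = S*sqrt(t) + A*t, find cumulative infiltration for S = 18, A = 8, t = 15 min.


F = S*sqrt(t) + A*t
F = 18*sqrt(15) + 8*15
F = 18*3.872983 + 120

189.7137 mm


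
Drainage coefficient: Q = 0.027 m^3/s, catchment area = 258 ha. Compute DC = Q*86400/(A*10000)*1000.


DC = Q * 86400 / (A * 10000) * 1000
DC = 0.027 * 86400 / (258 * 10000) * 1000
DC = 2332800.0000 / 2580000

0.9042 mm/day


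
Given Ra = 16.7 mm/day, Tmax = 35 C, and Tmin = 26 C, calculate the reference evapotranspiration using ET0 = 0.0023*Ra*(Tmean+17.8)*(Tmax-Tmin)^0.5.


Tmean = (Tmax + Tmin)/2 = (35 + 26)/2 = 30.5
ET0 = 0.0023 * 16.7 * (30.5 + 17.8) * sqrt(35 - 26)
ET0 = 0.0023 * 16.7 * 48.3 * 3.000000

5.5656 mm/day


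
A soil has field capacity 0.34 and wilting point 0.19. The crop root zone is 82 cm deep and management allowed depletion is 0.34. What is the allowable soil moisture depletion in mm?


SMD = (FC - PWP) * d * MAD * 10
SMD = (0.34 - 0.19) * 82 * 0.34 * 10
SMD = 0.1500 * 82 * 0.34 * 10

41.8200 mm


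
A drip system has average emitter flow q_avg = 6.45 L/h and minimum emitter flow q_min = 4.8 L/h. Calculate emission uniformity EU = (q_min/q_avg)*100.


EU = (q_min/q_avg)*100 = (4.8/6.45)*100 = 74.4186%

74.4186 %


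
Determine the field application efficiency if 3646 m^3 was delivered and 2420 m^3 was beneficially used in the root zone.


Ea = V_root / V_field * 100 = 2420 / 3646 * 100 = 66.3741%

66.3741 %


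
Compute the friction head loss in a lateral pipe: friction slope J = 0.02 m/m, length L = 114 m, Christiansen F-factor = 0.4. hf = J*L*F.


hf = J * L * F = 0.02 * 114 * 0.4 = 0.9120 m

0.9120 m


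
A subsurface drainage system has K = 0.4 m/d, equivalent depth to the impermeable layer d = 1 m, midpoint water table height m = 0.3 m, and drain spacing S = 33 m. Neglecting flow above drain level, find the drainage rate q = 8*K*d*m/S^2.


q = 8*K*d*m/S^2
q = 8*0.4*1*0.3/33^2
q = 0.9600 / 1089

8.8154e-04 m/d


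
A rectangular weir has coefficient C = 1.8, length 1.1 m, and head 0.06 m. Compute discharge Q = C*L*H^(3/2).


Q = C * L * H^(3/2) = 1.8 * 1.1 * 0.06^1.5 = 1.8 * 1.1 * 0.014697

0.0291 m^3/s


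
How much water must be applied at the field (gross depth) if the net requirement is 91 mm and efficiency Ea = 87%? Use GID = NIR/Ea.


Ea = 87% = 0.87
GID = NIR / Ea = 91 / 0.87 = 104.5977 mm

104.5977 mm


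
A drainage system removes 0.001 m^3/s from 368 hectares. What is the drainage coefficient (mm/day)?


DC = Q * 86400 / (A * 10000) * 1000
DC = 0.001 * 86400 / (368 * 10000) * 1000
DC = 86400.0000 / 3680000

0.0235 mm/day


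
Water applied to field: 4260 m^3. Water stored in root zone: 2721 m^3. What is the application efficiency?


Ea = V_root / V_field * 100 = 2721 / 4260 * 100 = 63.8732%

63.8732 %


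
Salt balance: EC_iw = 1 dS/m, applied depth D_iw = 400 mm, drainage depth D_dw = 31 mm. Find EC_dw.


EC_dw = EC_iw * D_iw / D_dw
EC_dw = 1 * 400 / 31
EC_dw = 400 / 31

12.9032 dS/m


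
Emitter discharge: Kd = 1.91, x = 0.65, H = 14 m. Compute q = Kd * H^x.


q = Kd * H^x = 1.91 * 14^0.65 = 1.91 * 5.558828

10.6174 L/h


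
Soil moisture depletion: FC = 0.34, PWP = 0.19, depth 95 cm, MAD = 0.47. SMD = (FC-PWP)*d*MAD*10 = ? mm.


SMD = (FC - PWP) * d * MAD * 10
SMD = (0.34 - 0.19) * 95 * 0.47 * 10
SMD = 0.1500 * 95 * 0.47 * 10

66.9750 mm


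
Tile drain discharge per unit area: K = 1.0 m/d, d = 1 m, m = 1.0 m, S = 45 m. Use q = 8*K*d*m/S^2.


q = 8*K*d*m/S^2
q = 8*1.0*1*1.0/45^2
q = 8.0000 / 2025

0.0040 m/d


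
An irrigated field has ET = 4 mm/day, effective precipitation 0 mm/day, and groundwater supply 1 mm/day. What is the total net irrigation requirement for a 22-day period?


Daily deficit = ET - Pe - GW = 4 - 0 - 1 = 3 mm/day
NIR = 3 * 22 = 66 mm

66.0000 mm


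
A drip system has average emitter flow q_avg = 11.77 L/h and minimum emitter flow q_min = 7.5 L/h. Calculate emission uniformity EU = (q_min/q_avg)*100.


EU = (q_min/q_avg)*100 = (7.5/11.77)*100 = 63.7213%

63.7213 %


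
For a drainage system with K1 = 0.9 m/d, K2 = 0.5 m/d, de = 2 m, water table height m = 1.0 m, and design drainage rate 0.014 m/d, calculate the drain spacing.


S^2 = 8*K2*de*m/q + 4*K1*m^2/q
S^2 = 8*0.5*2*1.0/0.014 + 4*0.9*1.0^2/0.014
S = sqrt(828.5714)

28.7849 m


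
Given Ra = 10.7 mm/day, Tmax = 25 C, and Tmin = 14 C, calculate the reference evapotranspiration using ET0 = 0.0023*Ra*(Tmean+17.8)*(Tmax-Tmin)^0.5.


Tmean = (Tmax + Tmin)/2 = (25 + 14)/2 = 19.5
ET0 = 0.0023 * 10.7 * (19.5 + 17.8) * sqrt(25 - 14)
ET0 = 0.0023 * 10.7 * 37.3 * 3.316625

3.0445 mm/day


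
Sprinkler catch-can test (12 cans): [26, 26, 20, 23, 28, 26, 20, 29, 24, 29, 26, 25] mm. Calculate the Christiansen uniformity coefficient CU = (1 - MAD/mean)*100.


mean = 25.166667 mm
MAD = 2.305556 mm
CU = (1 - 2.305556/25.166667)*100

90.8389 %


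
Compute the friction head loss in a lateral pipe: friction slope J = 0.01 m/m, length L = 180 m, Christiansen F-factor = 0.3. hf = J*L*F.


hf = J * L * F = 0.01 * 180 * 0.3 = 0.5400 m

0.5400 m


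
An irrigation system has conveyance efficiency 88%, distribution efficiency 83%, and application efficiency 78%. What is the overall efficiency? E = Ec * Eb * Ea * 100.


Ec = 0.88, Eb = 0.83, Ea = 0.78
E = 0.88 * 0.83 * 0.78 * 100 = 56.9712%

56.9712 %


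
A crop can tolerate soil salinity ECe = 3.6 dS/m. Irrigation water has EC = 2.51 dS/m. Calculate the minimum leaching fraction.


LR = ECiw / (5*ECe - ECiw)
LR = 2.51 / (5*3.6 - 2.51)
LR = 2.51 / 15.4900

0.1620


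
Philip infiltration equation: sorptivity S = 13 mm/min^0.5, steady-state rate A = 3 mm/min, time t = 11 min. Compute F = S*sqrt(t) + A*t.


F = S*sqrt(t) + A*t
F = 13*sqrt(11) + 3*11
F = 13*3.316625 + 33

76.1161 mm


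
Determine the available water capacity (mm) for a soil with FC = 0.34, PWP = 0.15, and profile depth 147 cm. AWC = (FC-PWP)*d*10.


AWC = (FC - PWP) * d * 10
AWC = (0.34 - 0.15) * 147 * 10
AWC = 0.1900 * 147 * 10

279.3000 mm


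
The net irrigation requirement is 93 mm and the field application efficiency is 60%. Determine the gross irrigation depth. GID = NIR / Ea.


Ea = 60% = 0.6
GID = NIR / Ea = 93 / 0.6 = 155.0000 mm

155.0000 mm


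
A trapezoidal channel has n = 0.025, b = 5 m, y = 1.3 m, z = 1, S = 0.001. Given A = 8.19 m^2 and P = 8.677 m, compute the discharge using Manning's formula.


R = A/P = 8.19/8.677 = 0.943875
Q = (1/0.025) * 8.19 * 0.943875^(2/3) * 0.001^0.5

9.9683 m^3/s


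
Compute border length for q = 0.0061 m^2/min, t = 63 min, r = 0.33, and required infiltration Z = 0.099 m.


L = q*t/((1+r)*Z)
L = 0.0061*63/((1+0.33)*0.099)
L = 0.3843/0.13167

2.9187 m


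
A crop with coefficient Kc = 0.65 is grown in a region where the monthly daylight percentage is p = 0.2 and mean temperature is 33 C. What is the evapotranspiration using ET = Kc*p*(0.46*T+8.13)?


ET = Kc * p * (0.46*T + 8.13)
ET = 0.65 * 0.2 * (0.46*33 + 8.13)
ET = 0.65 * 0.2 * 23.3100

3.0303 mm/day


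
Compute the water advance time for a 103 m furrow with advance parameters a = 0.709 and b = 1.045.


t = (L/a)^(1/b)
t = (103/0.709)^(1/1.045)
t = 145.275035^(1/1.045)

117.2417 min


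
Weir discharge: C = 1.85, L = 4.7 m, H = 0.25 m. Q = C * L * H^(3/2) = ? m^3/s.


Q = C * L * H^(3/2) = 1.85 * 4.7 * 0.25^1.5 = 1.85 * 4.7 * 0.125000

1.0869 m^3/s


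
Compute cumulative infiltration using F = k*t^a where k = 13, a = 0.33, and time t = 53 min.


F = k * t^a = 13 * 53^0.33
F = 13 * 3.706901

48.1897 mm


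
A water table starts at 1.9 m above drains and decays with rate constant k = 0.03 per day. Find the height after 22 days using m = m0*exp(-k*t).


m = m0 * exp(-k*t)
m = 1.9 * exp(-0.03 * 22)
m = 1.9 * exp(-0.6600)

0.9820 m


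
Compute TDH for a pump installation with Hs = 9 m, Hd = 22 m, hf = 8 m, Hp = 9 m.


TDH = Hs + Hd + hf + Hp = 9 + 22 + 8 + 9 = 48

48 m


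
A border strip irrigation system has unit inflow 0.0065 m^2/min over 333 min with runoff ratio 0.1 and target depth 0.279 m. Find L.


L = q*t/((1+r)*Z)
L = 0.0065*333/((1+0.1)*0.279)
L = 2.1645/0.3069

7.0528 m


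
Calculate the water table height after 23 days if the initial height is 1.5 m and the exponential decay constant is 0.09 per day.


m = m0 * exp(-k*t)
m = 1.5 * exp(-0.09 * 23)
m = 1.5 * exp(-2.0700)

0.1893 m


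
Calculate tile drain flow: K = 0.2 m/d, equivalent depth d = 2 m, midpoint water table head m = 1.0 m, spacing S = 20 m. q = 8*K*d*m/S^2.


q = 8*K*d*m/S^2
q = 8*0.2*2*1.0/20^2
q = 3.2000 / 400

0.0080 m/d


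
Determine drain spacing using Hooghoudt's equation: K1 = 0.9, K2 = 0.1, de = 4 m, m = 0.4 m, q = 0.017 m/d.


S^2 = 8*K2*de*m/q + 4*K1*m^2/q
S^2 = 8*0.1*4*0.4/0.017 + 4*0.9*0.4^2/0.017
S = sqrt(109.1765)

10.4488 m


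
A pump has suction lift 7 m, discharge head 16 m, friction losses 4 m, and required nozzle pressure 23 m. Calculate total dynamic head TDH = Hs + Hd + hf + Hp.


TDH = Hs + Hd + hf + Hp = 7 + 16 + 4 + 23 = 50

50 m


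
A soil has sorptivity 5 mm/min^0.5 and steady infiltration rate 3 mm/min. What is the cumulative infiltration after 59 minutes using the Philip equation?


F = S*sqrt(t) + A*t
F = 5*sqrt(59) + 3*59
F = 5*7.681146 + 177

215.4057 mm


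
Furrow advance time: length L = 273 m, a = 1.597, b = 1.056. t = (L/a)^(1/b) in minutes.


t = (L/a)^(1/b)
t = (273/1.597)^(1/1.056)
t = 170.945523^(1/1.056)

130.1513 min


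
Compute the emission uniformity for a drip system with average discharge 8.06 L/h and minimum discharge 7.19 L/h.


EU = (q_min/q_avg)*100 = (7.19/8.06)*100 = 89.2060%

89.2060 %


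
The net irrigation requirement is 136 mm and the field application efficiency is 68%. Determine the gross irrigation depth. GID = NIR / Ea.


Ea = 68% = 0.68
GID = NIR / Ea = 136 / 0.68 = 200.0000 mm

200.0000 mm


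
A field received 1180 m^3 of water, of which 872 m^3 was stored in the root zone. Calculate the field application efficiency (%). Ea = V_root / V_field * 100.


Ea = V_root / V_field * 100 = 872 / 1180 * 100 = 73.8983%

73.8983 %


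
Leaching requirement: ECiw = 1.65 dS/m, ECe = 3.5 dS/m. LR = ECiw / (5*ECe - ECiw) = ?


LR = ECiw / (5*ECe - ECiw)
LR = 1.65 / (5*3.5 - 1.65)
LR = 1.65 / 15.8500

0.1041


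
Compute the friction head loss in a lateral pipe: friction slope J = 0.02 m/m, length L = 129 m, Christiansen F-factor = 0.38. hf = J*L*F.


hf = J * L * F = 0.02 * 129 * 0.38 = 0.9804 m

0.9804 m


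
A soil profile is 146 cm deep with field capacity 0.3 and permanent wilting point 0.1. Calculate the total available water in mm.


AWC = (FC - PWP) * d * 10
AWC = (0.3 - 0.1) * 146 * 10
AWC = 0.2000 * 146 * 10

292.0000 mm


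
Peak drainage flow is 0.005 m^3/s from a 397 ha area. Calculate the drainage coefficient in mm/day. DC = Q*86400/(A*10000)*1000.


DC = Q * 86400 / (A * 10000) * 1000
DC = 0.005 * 86400 / (397 * 10000) * 1000
DC = 432000.0000 / 3970000

0.1088 mm/day


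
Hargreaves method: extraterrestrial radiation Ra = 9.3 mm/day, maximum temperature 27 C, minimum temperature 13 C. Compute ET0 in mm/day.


Tmean = (Tmax + Tmin)/2 = (27 + 13)/2 = 20.0
ET0 = 0.0023 * 9.3 * (20.0 + 17.8) * sqrt(27 - 13)
ET0 = 0.0023 * 9.3 * 37.8 * 3.741657

3.0253 mm/day


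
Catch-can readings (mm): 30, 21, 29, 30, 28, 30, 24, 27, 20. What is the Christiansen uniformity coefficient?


mean = 26.555556 mm
MAD = 3.259259 mm
CU = (1 - 3.259259/26.555556)*100

87.7266 %


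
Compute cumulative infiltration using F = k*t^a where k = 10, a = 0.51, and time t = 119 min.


F = k * t^a = 10 * 119^0.51
F = 10 * 11.442712

114.4271 mm


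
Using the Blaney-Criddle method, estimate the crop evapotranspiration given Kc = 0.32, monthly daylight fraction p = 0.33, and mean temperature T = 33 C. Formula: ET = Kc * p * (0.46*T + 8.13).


ET = Kc * p * (0.46*T + 8.13)
ET = 0.32 * 0.33 * (0.46*33 + 8.13)
ET = 0.32 * 0.33 * 23.3100

2.4615 mm/day


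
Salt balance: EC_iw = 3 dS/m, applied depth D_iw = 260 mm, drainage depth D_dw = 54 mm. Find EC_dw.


EC_dw = EC_iw * D_iw / D_dw
EC_dw = 3 * 260 / 54
EC_dw = 780 / 54

14.4444 dS/m


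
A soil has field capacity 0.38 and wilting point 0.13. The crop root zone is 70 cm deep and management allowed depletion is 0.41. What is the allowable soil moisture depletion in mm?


SMD = (FC - PWP) * d * MAD * 10
SMD = (0.38 - 0.13) * 70 * 0.41 * 10
SMD = 0.2500 * 70 * 0.41 * 10

71.7500 mm


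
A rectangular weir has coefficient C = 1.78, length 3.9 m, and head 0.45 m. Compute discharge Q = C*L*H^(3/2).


Q = C * L * H^(3/2) = 1.78 * 3.9 * 0.45^1.5 = 1.78 * 3.9 * 0.301869

2.0956 m^3/s


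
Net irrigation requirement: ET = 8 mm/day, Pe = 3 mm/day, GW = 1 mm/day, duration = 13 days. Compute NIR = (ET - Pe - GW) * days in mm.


Daily deficit = ET - Pe - GW = 8 - 3 - 1 = 4 mm/day
NIR = 4 * 13 = 52 mm

52.0000 mm


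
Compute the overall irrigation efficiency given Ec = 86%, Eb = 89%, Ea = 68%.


Ec = 0.86, Eb = 0.89, Ea = 0.68
E = 0.86 * 0.89 * 0.68 * 100 = 52.0472%

52.0472 %


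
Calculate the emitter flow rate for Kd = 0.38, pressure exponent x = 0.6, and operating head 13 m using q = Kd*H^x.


q = Kd * H^x = 0.38 * 13^0.6 = 0.38 * 4.659786

1.7707 L/h


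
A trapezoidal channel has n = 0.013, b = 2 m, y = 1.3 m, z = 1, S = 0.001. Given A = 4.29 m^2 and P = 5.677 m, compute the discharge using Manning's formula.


R = A/P = 4.29/5.677 = 0.755681
Q = (1/0.013) * 4.29 * 0.755681^(2/3) * 0.001^0.5

8.6578 m^3/s


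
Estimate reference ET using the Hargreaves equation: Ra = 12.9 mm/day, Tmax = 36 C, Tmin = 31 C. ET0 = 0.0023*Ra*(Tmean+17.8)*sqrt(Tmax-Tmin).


Tmean = (Tmax + Tmin)/2 = (36 + 31)/2 = 33.5
ET0 = 0.0023 * 12.9 * (33.5 + 17.8) * sqrt(36 - 31)
ET0 = 0.0023 * 12.9 * 51.3 * 2.236068

3.4035 mm/day


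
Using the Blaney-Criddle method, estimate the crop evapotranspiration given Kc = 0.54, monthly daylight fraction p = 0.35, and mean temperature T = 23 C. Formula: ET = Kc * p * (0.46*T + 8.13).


ET = Kc * p * (0.46*T + 8.13)
ET = 0.54 * 0.35 * (0.46*23 + 8.13)
ET = 0.54 * 0.35 * 18.7100

3.5362 mm/day


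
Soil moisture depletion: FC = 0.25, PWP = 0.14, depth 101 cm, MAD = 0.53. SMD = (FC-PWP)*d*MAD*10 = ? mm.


SMD = (FC - PWP) * d * MAD * 10
SMD = (0.25 - 0.14) * 101 * 0.53 * 10
SMD = 0.1100 * 101 * 0.53 * 10

58.8830 mm


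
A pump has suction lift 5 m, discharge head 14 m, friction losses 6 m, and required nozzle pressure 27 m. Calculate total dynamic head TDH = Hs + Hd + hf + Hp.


TDH = Hs + Hd + hf + Hp = 5 + 14 + 6 + 27 = 52

52 m


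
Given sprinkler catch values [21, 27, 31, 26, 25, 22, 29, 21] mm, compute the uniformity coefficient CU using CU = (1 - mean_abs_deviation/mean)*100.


mean = 25.250000 mm
MAD = 3.000000 mm
CU = (1 - 3.000000/25.250000)*100

88.1188 %


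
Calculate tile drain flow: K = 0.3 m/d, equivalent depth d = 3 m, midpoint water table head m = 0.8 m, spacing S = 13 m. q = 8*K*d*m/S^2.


q = 8*K*d*m/S^2
q = 8*0.3*3*0.8/13^2
q = 5.7600 / 169

0.0341 m/d


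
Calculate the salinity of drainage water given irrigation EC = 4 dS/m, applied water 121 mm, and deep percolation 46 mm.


EC_dw = EC_iw * D_iw / D_dw
EC_dw = 4 * 121 / 46
EC_dw = 484 / 46

10.5217 dS/m


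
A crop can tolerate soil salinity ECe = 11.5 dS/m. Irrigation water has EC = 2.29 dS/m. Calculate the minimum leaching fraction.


LR = ECiw / (5*ECe - ECiw)
LR = 2.29 / (5*11.5 - 2.29)
LR = 2.29 / 55.2100

0.0415


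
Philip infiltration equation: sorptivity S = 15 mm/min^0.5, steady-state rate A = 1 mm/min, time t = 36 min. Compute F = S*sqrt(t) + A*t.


F = S*sqrt(t) + A*t
F = 15*sqrt(36) + 1*36
F = 15*6.000000 + 36

126.0000 mm


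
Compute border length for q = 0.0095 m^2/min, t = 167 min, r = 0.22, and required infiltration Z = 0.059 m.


L = q*t/((1+r)*Z)
L = 0.0095*167/((1+0.22)*0.059)
L = 1.5865/0.07198

22.0408 m


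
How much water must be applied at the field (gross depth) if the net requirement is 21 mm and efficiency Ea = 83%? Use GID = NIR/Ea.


Ea = 83% = 0.83
GID = NIR / Ea = 21 / 0.83 = 25.3012 mm

25.3012 mm


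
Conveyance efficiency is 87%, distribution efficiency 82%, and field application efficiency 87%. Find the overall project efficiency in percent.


Ec = 0.87, Eb = 0.82, Ea = 0.87
E = 0.87 * 0.82 * 0.87 * 100 = 62.0658%

62.0658 %


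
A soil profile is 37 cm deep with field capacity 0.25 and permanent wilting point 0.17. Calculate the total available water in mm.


AWC = (FC - PWP) * d * 10
AWC = (0.25 - 0.17) * 37 * 10
AWC = 0.0800 * 37 * 10

29.6000 mm


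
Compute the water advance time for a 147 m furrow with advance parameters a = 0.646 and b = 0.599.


t = (L/a)^(1/b)
t = (147/0.646)^(1/0.599)
t = 227.554180^(1/0.599)

8610.5934 min


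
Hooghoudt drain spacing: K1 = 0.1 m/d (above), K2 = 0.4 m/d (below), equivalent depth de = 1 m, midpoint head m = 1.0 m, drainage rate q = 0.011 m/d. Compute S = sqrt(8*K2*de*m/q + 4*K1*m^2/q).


S^2 = 8*K2*de*m/q + 4*K1*m^2/q
S^2 = 8*0.4*1*1.0/0.011 + 4*0.1*1.0^2/0.011
S = sqrt(327.2727)

18.0907 m


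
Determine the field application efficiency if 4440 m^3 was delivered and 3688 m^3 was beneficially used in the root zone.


Ea = V_root / V_field * 100 = 3688 / 4440 * 100 = 83.0631%

83.0631 %


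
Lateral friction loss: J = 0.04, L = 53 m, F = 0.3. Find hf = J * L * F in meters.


hf = J * L * F = 0.04 * 53 * 0.3 = 0.6360 m

0.6360 m


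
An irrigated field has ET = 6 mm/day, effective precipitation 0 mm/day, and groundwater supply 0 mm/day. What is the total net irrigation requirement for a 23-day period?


Daily deficit = ET - Pe - GW = 6 - 0 - 0 = 6 mm/day
NIR = 6 * 23 = 138 mm

138.0000 mm


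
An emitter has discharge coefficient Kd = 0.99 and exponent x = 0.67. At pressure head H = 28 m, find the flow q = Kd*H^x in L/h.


q = Kd * H^x = 0.99 * 28^0.67 = 0.99 * 9.323863

9.2306 L/h


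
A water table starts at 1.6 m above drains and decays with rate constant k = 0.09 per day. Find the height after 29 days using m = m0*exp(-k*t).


m = m0 * exp(-k*t)
m = 1.6 * exp(-0.09 * 29)
m = 1.6 * exp(-2.6100)

0.1177 m


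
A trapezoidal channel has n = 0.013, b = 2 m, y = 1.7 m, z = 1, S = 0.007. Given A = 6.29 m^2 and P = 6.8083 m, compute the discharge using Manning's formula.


R = A/P = 6.29/6.8083 = 0.923872
Q = (1/0.013) * 6.29 * 0.923872^(2/3) * 0.007^0.5

38.4000 m^3/s


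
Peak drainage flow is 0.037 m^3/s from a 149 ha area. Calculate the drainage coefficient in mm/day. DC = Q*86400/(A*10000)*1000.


DC = Q * 86400 / (A * 10000) * 1000
DC = 0.037 * 86400 / (149 * 10000) * 1000
DC = 3196800.0000 / 1490000

2.1455 mm/day


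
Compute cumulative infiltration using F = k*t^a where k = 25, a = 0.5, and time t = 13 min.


F = k * t^a = 25 * 13^0.5
F = 25 * 3.605551

90.1388 mm


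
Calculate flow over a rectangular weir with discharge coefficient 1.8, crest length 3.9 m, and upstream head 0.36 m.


Q = C * L * H^(3/2) = 1.8 * 3.9 * 0.36^1.5 = 1.8 * 3.9 * 0.216000

1.5163 m^3/s


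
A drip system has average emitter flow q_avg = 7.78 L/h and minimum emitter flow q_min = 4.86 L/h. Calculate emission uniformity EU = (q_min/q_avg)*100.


EU = (q_min/q_avg)*100 = (4.86/7.78)*100 = 62.4679%

62.4679 %


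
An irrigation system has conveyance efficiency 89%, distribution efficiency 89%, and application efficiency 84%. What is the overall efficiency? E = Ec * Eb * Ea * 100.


Ec = 0.89, Eb = 0.89, Ea = 0.84
E = 0.89 * 0.89 * 0.84 * 100 = 66.5364%

66.5364 %


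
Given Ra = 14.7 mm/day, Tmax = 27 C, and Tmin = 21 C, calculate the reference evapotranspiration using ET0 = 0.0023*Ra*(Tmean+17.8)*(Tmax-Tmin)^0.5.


Tmean = (Tmax + Tmin)/2 = (27 + 21)/2 = 24.0
ET0 = 0.0023 * 14.7 * (24.0 + 17.8) * sqrt(27 - 21)
ET0 = 0.0023 * 14.7 * 41.8 * 2.449490

3.4618 mm/day


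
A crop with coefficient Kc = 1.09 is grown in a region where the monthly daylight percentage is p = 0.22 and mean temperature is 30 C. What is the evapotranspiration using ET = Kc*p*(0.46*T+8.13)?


ET = Kc * p * (0.46*T + 8.13)
ET = 1.09 * 0.22 * (0.46*30 + 8.13)
ET = 1.09 * 0.22 * 21.9300

5.2588 mm/day


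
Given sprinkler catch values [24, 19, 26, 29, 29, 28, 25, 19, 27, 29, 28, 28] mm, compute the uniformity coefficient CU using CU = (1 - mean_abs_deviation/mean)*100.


mean = 25.916667 mm
MAD = 2.777778 mm
CU = (1 - 2.777778/25.916667)*100

89.2819 %


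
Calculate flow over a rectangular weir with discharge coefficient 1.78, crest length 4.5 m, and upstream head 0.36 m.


Q = C * L * H^(3/2) = 1.78 * 4.5 * 0.36^1.5 = 1.78 * 4.5 * 0.216000

1.7302 m^3/s


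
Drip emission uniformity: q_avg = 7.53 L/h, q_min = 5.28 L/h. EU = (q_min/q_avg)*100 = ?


EU = (q_min/q_avg)*100 = (5.28/7.53)*100 = 70.1195%

70.1195 %


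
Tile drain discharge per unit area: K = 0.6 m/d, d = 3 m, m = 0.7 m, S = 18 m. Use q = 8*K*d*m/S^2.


q = 8*K*d*m/S^2
q = 8*0.6*3*0.7/18^2
q = 10.0800 / 324

0.0311 m/d


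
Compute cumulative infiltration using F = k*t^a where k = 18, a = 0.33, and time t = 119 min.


F = k * t^a = 18 * 119^0.33
F = 18 * 4.840949

87.1371 mm


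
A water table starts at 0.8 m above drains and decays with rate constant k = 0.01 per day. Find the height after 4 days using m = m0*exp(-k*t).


m = m0 * exp(-k*t)
m = 0.8 * exp(-0.01 * 4)
m = 0.8 * exp(-0.0400)

0.7686 m


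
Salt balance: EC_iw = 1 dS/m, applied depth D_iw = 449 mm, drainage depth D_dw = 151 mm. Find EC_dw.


EC_dw = EC_iw * D_iw / D_dw
EC_dw = 1 * 449 / 151
EC_dw = 449 / 151

2.9735 dS/m


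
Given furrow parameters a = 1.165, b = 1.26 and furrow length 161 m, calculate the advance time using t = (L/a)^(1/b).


t = (L/a)^(1/b)
t = (161/1.165)^(1/1.26)
t = 138.197425^(1/1.26)

49.9815 min


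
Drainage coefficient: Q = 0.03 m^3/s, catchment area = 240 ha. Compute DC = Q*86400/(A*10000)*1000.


DC = Q * 86400 / (A * 10000) * 1000
DC = 0.03 * 86400 / (240 * 10000) * 1000
DC = 2592000.0000 / 2400000

1.0800 mm/day


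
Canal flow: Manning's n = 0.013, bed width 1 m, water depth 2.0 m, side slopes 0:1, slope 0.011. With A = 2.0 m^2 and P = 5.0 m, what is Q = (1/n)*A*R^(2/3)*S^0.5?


R = A/P = 2.0/5.0 = 0.400000
Q = (1/0.013) * 2.0 * 0.400000^(2/3) * 0.011^0.5

8.7597 m^3/s


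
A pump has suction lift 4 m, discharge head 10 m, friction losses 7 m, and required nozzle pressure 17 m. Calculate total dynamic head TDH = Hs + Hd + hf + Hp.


TDH = Hs + Hd + hf + Hp = 4 + 10 + 7 + 17 = 38

38 m


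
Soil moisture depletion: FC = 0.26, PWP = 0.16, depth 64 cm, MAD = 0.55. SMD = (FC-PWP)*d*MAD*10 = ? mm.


SMD = (FC - PWP) * d * MAD * 10
SMD = (0.26 - 0.16) * 64 * 0.55 * 10
SMD = 0.1000 * 64 * 0.55 * 10

35.2000 mm


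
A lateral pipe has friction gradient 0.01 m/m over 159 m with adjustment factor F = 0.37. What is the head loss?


hf = J * L * F = 0.01 * 159 * 0.37 = 0.5883 m

0.5883 m


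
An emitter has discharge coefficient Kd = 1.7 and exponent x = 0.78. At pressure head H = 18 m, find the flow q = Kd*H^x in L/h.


q = Kd * H^x = 1.7 * 18^0.78 = 1.7 * 9.530431

16.2017 L/h


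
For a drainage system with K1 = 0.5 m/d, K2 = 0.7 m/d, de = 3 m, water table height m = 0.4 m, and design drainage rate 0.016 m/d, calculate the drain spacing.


S^2 = 8*K2*de*m/q + 4*K1*m^2/q
S^2 = 8*0.7*3*0.4/0.016 + 4*0.5*0.4^2/0.016
S = sqrt(440.0000)

20.9762 m


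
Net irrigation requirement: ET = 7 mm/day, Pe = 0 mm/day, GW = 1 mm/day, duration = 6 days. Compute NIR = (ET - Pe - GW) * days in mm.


Daily deficit = ET - Pe - GW = 7 - 0 - 1 = 6 mm/day
NIR = 6 * 6 = 36 mm

36.0000 mm


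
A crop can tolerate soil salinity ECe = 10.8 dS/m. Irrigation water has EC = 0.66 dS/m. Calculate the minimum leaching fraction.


LR = ECiw / (5*ECe - ECiw)
LR = 0.66 / (5*10.8 - 0.66)
LR = 0.66 / 53.3400

0.0124


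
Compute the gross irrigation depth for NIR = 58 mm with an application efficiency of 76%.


Ea = 76% = 0.76
GID = NIR / Ea = 58 / 0.76 = 76.3158 mm

76.3158 mm


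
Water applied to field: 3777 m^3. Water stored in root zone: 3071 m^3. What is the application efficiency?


Ea = V_root / V_field * 100 = 3071 / 3777 * 100 = 81.3079%

81.3079 %


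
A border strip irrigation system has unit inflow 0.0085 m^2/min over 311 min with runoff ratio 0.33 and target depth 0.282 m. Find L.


L = q*t/((1+r)*Z)
L = 0.0085*311/((1+0.33)*0.282)
L = 2.6435/0.37506

7.0482 m


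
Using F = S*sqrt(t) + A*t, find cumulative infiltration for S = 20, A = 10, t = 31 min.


F = S*sqrt(t) + A*t
F = 20*sqrt(31) + 10*31
F = 20*5.567764 + 310

421.3553 mm


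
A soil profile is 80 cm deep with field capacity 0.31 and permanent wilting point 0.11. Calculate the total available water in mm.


AWC = (FC - PWP) * d * 10
AWC = (0.31 - 0.11) * 80 * 10
AWC = 0.2000 * 80 * 10

160.0000 mm


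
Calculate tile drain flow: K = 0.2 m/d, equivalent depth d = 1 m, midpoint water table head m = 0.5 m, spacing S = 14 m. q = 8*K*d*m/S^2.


q = 8*K*d*m/S^2
q = 8*0.2*1*0.5/14^2
q = 0.8000 / 196

0.0041 m/d


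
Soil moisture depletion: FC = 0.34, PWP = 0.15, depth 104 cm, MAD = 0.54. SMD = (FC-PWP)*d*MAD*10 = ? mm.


SMD = (FC - PWP) * d * MAD * 10
SMD = (0.34 - 0.15) * 104 * 0.54 * 10
SMD = 0.1900 * 104 * 0.54 * 10

106.7040 mm


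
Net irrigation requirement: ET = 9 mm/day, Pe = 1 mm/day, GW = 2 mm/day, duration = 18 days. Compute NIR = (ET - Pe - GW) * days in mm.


Daily deficit = ET - Pe - GW = 9 - 1 - 2 = 6 mm/day
NIR = 6 * 18 = 108 mm

108.0000 mm


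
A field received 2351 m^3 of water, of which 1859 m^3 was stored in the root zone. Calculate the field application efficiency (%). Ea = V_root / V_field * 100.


Ea = V_root / V_field * 100 = 1859 / 2351 * 100 = 79.0727%

79.0727 %


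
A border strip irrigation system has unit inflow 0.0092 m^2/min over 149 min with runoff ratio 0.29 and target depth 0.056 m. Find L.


L = q*t/((1+r)*Z)
L = 0.0092*149/((1+0.29)*0.056)
L = 1.3708/0.07224

18.9756 m


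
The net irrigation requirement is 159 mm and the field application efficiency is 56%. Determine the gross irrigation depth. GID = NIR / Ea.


Ea = 56% = 0.56
GID = NIR / Ea = 159 / 0.56 = 283.9286 mm

283.9286 mm


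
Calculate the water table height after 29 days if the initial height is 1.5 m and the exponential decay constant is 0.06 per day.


m = m0 * exp(-k*t)
m = 1.5 * exp(-0.06 * 29)
m = 1.5 * exp(-1.7400)

0.2633 m


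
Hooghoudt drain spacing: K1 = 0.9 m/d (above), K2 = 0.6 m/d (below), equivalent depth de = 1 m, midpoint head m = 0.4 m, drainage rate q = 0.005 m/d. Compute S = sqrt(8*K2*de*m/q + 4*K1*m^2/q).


S^2 = 8*K2*de*m/q + 4*K1*m^2/q
S^2 = 8*0.6*1*0.4/0.005 + 4*0.9*0.4^2/0.005
S = sqrt(499.2000)

22.3428 m


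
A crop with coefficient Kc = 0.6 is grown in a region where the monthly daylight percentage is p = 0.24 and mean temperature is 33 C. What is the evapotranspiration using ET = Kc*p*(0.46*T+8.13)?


ET = Kc * p * (0.46*T + 8.13)
ET = 0.6 * 0.24 * (0.46*33 + 8.13)
ET = 0.6 * 0.24 * 23.3100

3.3566 mm/day


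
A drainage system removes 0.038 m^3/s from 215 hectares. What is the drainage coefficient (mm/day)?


DC = Q * 86400 / (A * 10000) * 1000
DC = 0.038 * 86400 / (215 * 10000) * 1000
DC = 3283200.0000 / 2150000

1.5271 mm/day


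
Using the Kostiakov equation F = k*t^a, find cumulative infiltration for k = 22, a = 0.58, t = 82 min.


F = k * t^a = 22 * 82^0.58
F = 22 * 12.882852

283.4227 mm


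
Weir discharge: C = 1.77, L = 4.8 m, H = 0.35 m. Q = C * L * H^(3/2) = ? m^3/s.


Q = C * L * H^(3/2) = 1.77 * 4.8 * 0.35^1.5 = 1.77 * 4.8 * 0.207063

1.7592 m^3/s


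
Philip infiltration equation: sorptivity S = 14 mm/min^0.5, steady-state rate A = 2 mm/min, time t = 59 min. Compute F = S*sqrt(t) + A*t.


F = S*sqrt(t) + A*t
F = 14*sqrt(59) + 2*59
F = 14*7.681146 + 118

225.5360 mm


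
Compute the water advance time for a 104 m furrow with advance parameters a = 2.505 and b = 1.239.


t = (L/a)^(1/b)
t = (104/2.505)^(1/1.239)
t = 41.516966^(1/1.239)

20.2336 min


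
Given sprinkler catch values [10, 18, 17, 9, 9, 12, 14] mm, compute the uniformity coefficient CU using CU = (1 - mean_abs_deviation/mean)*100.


mean = 12.714286 mm
MAD = 3.102041 mm
CU = (1 - 3.102041/12.714286)*100

75.6019 %


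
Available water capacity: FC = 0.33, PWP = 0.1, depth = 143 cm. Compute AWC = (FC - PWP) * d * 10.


AWC = (FC - PWP) * d * 10
AWC = (0.33 - 0.1) * 143 * 10
AWC = 0.2300 * 143 * 10

328.9000 mm


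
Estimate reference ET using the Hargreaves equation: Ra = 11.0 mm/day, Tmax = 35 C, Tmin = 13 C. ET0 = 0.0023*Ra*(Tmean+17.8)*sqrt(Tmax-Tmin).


Tmean = (Tmax + Tmin)/2 = (35 + 13)/2 = 24.0
ET0 = 0.0023 * 11.0 * (24.0 + 17.8) * sqrt(35 - 13)
ET0 = 0.0023 * 11.0 * 41.8 * 4.690416

4.9603 mm/day


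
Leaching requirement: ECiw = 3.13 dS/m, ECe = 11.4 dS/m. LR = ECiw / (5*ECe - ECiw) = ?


LR = ECiw / (5*ECe - ECiw)
LR = 3.13 / (5*11.4 - 3.13)
LR = 3.13 / 53.8700

0.0581


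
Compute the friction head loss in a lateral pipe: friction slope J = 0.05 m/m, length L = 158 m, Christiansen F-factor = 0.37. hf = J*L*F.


hf = J * L * F = 0.05 * 158 * 0.37 = 2.9230 m

2.9230 m


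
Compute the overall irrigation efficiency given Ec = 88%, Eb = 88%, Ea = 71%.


Ec = 0.88, Eb = 0.88, Ea = 0.71
E = 0.88 * 0.88 * 0.71 * 100 = 54.9824%

54.9824 %
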